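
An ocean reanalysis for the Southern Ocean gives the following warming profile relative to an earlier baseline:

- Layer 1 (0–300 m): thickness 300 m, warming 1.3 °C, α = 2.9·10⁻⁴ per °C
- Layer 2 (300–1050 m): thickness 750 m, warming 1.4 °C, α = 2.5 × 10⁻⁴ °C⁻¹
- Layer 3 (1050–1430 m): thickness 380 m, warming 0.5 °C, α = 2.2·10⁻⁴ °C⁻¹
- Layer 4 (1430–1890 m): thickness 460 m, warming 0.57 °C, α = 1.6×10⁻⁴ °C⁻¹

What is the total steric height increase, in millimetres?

459 mm

0–300 m: 2.9×10⁻⁴ × 300 × 1.3 = 0.11310 m
Layer 2: 1.4 × 2.5×10⁻⁴ × 750 = 0.26250 m
Layer 3: 2.2×10⁻⁴ × 380 × 0.5 = 0.04180 m
460 × 0.57 × 1.6×10⁻⁴ = 0.041952 m
Δh = 0.11310 + 0.26250 + 0.04180 + 0.041952 = 0.459352 m ≈ 459 mm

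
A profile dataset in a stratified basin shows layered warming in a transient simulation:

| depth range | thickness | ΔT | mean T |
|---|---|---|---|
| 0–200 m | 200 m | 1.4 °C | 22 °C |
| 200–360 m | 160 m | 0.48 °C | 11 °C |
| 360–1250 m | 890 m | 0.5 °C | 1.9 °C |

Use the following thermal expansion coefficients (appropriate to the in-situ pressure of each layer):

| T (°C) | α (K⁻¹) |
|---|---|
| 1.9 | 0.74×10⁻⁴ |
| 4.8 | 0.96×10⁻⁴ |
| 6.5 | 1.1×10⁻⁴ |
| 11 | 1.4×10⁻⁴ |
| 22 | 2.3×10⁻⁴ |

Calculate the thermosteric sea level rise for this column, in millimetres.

Layer 1 at 22 °C → α = 2.3×10⁻⁴ K⁻¹
Layer 2 at 11 °C → α = 1.4×10⁻⁴ K⁻¹
Layer 3 at 1.9 °C → α = 0.74×10⁻⁴ K⁻¹
2.3×10⁻⁴ × 200 × 1.4 = 0.06440 m
Layer 2: 160 × 1.4×10⁻⁴ × 0.48 = 0.010752 m
0.74×10⁻⁴ × 0.5 × 890 = 0.03293 m
Δh = 0.06440 + 0.010752 + 0.03293 = 0.108082 m ≈ 108 mm

Δh = 108 mm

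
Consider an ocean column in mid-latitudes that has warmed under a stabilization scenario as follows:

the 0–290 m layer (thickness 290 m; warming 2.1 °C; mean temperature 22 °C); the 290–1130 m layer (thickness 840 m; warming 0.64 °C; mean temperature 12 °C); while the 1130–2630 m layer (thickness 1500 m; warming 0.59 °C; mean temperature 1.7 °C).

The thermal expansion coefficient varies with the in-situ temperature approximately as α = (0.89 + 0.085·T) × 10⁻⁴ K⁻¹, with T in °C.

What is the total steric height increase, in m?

0.362 m of thermosteric rise

Layer 1: α = (0.89 + 0.085×22)×10⁻⁴ = 2.76×10⁻⁴ K⁻¹
Layer 2: α = (0.89 + 0.085×12)×10⁻⁴ = 1.91×10⁻⁴ K⁻¹
Layer 3: α = (0.89 + 0.085×1.7)×10⁻⁴ = 1.0345×10⁻⁴ K⁻¹
0–290 m: 2.1 × 290 × 2.76×10⁻⁴ = 0.168084 m
840 × 1.91×10⁻⁴ × 0.64 = 0.1026816 m
1130–2630 m: 1500 × 0.59 × 1.0345×10⁻⁴ = 0.09155325 m
Δh = 0.168084 + 0.1026816 + 0.09155325 = 0.36231885 m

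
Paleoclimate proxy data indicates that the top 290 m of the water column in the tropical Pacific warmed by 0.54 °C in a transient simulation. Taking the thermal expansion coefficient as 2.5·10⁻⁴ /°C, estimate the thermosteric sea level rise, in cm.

3.92 cm

Δh = αΔT·H = 2.5×10⁻⁴ × 0.54 × 290 = 0.03915 m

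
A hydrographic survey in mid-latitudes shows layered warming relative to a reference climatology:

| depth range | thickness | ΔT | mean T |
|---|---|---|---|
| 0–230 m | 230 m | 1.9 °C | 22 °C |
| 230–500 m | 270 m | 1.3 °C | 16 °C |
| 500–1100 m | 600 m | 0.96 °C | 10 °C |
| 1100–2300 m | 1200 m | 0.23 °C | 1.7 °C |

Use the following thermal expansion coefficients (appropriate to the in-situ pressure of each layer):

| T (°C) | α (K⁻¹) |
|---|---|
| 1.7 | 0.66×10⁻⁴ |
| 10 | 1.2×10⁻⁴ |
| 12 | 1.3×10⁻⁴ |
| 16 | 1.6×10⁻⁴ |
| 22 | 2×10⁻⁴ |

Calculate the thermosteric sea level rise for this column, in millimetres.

Layer 1 at 22 °C → α = 2×10⁻⁴ K⁻¹
Layer 2 at 16 °C → α = 1.6×10⁻⁴ K⁻¹
Layer 3 at 10 °C → α = 1.2×10⁻⁴ K⁻¹
Layer 4 at 1.7 °C → α = 0.66×10⁻⁴ K⁻¹
2×10⁻⁴ × 1.9 × 230 = 0.08740 m
230–500 m: 1.6×10⁻⁴ × 270 × 1.3 = 0.05616 m
500–1100 m: 600 × 1.2×10⁻⁴ × 0.96 = 0.06912 m
0.66×10⁻⁴ × 0.23 × 1200 = 0.018216 m
Δh = 0.08740 + 0.05616 + 0.06912 + 0.018216 = 0.230896 m

231 mm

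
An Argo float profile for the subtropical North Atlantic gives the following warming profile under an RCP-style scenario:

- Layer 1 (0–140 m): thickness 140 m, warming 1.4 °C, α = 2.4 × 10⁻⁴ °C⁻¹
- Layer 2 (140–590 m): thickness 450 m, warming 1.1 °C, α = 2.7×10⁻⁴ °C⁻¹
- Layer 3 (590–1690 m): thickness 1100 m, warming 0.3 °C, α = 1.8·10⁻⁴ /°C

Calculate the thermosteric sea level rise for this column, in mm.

0–140 m: 1.4 × 140 × 2.4×10⁻⁴ = 0.04704 m
Layer 2: 450 × 2.7×10⁻⁴ × 1.1 = 0.13365 m
590–1690 m: 1.8×10⁻⁴ × 0.3 × 1100 = 0.05940 m
Δh = 0.04704 + 0.13365 + 0.05940 = 0.24009 m ≈ 240 mm

about 240 mm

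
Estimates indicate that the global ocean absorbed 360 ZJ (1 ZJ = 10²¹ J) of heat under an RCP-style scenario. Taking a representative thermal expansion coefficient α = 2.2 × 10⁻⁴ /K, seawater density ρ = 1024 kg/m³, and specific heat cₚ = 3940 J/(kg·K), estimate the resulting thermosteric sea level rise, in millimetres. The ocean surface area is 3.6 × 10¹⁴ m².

Per unit area: Q = 360×10²¹ / (3.6×10¹⁴) = 1×10⁹ J/m²
Δh = αQ/(ρcₚ) = 2.2×10⁻⁴ × 1×10⁹ / (1024 × 3940) ≈ 0.054529 m

Δh = 54.5 mm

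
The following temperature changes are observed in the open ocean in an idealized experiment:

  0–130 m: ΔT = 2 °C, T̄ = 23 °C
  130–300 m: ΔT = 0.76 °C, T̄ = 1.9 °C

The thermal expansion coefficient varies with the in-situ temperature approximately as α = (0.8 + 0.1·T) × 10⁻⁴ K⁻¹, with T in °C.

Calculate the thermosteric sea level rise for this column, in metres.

0.0934 m of thermosteric rise

Layer 1: α = (0.8 + 0.1×23)×10⁻⁴ = 3.1×10⁻⁴ K⁻¹
Layer 2: α = (0.8 + 0.1×1.9)×10⁻⁴ = 0.99×10⁻⁴ K⁻¹
3.1×10⁻⁴ × 130 × 2 = 0.08060 m
0.99×10⁻⁴ × 170 × 0.76 = 0.0127908 m
Δh = 0.08060 + 0.0127908 = 0.0933908 m ≈ 0.0934 m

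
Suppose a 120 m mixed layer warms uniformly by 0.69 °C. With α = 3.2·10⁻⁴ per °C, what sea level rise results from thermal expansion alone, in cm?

2.65 cm

Δh = αΔT·H = 3.2×10⁻⁴ × 0.69 × 120 = 0.026496 m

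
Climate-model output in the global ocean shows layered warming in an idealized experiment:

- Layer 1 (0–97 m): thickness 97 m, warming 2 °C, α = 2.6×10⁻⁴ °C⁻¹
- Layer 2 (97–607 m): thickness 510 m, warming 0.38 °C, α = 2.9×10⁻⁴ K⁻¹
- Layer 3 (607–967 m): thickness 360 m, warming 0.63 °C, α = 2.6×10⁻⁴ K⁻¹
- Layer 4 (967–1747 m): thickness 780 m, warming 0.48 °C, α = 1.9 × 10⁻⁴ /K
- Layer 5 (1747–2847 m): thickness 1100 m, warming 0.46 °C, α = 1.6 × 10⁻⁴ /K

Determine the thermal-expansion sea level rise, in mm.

Δh ≈ 318 mm

0–97 m: 2 × 2.6×10⁻⁴ × 97 = 0.05044 m
Layer 2: 0.38 × 510 × 2.9×10⁻⁴ = 0.056202 m
Layer 3: 360 × 2.6×10⁻⁴ × 0.63 = 0.058968 m
967–1747 m: 1.9×10⁻⁴ × 780 × 0.48 = 0.071136 m
1747–2847 m: 0.46 × 1.6×10⁻⁴ × 1100 = 0.08096 m
Δh = 0.05044 + 0.056202 + 0.058968 + 0.071136 + 0.08096 = 0.317706 m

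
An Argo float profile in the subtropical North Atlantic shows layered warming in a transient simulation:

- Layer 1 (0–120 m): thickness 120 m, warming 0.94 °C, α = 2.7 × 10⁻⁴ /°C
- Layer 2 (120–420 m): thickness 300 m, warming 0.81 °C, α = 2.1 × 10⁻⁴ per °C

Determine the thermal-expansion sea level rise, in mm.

Layer 1: 120 × 2.7×10⁻⁴ × 0.94 = 0.030456 m
120–420 m: 300 × 0.81 × 2.1×10⁻⁴ = 0.05103 m
Δh = 0.030456 + 0.05103 = 0.081486 m

81 mm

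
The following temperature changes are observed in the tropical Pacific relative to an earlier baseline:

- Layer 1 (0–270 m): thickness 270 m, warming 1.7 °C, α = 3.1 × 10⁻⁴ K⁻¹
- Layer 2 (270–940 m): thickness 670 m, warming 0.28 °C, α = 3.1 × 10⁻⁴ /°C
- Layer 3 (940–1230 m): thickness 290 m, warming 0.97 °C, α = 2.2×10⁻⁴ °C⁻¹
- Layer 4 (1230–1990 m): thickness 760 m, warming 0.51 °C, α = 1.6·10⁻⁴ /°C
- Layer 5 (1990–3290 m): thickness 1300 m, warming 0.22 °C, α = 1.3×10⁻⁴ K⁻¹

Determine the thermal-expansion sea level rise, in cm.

Layer 1: 1.7 × 3.1×10⁻⁴ × 270 = 0.14229 m
Layer 2: 0.28 × 3.1×10⁻⁴ × 670 = 0.058156 m
940–1230 m: 290 × 2.2×10⁻⁴ × 0.97 = 0.061886 m
1230–1990 m: 1.6×10⁻⁴ × 0.51 × 760 = 0.062016 m
1300 × 1.3×10⁻⁴ × 0.22 = 0.03718 m
Δh = 0.14229 + 0.058156 + 0.061886 + 0.062016 + 0.03718 = 0.361528 m ≈ 36 cm

about 36 cm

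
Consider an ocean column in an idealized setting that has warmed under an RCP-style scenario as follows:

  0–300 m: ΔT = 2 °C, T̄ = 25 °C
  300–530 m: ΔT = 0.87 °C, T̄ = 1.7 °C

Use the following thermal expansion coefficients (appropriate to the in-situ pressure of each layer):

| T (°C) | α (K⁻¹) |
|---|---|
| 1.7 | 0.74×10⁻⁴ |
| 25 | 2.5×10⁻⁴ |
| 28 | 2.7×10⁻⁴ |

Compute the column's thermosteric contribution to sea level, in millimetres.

Layer 1 at 25 °C → α = 2.5×10⁻⁴ K⁻¹
Layer 2 at 1.7 °C → α = 0.74×10⁻⁴ K⁻¹
300 × 2.5×10⁻⁴ × 2 = 0.15000 m
300–530 m: 0.87 × 0.74×10⁻⁴ × 230 = 0.0148074 m
Δh = 0.15000 + 0.0148074 = 0.1648074 m

165 mm of thermosteric rise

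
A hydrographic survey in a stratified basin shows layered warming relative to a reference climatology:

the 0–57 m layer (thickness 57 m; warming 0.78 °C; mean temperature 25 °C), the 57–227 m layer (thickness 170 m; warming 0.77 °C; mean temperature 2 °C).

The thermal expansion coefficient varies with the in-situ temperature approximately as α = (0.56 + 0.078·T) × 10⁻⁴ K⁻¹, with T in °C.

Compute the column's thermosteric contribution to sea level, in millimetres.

about 21 mm

Layer 1: α = (0.56 + 0.078×25)×10⁻⁴ = 2.51×10⁻⁴ K⁻¹
Layer 2: α = (0.56 + 0.078×2)×10⁻⁴ = 0.716×10⁻⁴ K⁻¹
0–57 m: 0.78 × 2.51×10⁻⁴ × 57 = 0.01115946 m
170 × 0.716×10⁻⁴ × 0.77 = 0.00937244 m
Δh = 0.01115946 + 0.00937244 = 0.0205319 m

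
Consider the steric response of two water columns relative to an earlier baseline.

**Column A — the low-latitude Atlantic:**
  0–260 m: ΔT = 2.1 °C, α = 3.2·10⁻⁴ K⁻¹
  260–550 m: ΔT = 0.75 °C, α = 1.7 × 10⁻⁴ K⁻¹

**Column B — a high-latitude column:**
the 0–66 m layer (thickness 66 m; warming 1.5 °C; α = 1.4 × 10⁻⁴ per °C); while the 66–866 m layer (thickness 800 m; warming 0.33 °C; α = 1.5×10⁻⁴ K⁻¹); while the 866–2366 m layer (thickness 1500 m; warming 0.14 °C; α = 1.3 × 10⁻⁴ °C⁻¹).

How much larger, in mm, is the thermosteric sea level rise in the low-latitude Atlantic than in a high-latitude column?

A Layer 1: 260 × 2.1 × 3.2×10⁻⁴ = 0.17472 m
A 260–550 m: 290 × 0.75 × 1.7×10⁻⁴ = 0.036975 m
A total: 0.211695 m
B 1.4×10⁻⁴ × 1.5 × 66 = 0.01386 m
B 0.33 × 800 × 1.5×10⁻⁴ = 0.03960 m
B Layer 3: 0.14 × 1500 × 1.3×10⁻⁴ = 0.02730 m
B total: 0.08076 m
Difference: 0.211695 − 0.08076 = 0.130935 m

Δh_A − Δh_B ≈ 130 mm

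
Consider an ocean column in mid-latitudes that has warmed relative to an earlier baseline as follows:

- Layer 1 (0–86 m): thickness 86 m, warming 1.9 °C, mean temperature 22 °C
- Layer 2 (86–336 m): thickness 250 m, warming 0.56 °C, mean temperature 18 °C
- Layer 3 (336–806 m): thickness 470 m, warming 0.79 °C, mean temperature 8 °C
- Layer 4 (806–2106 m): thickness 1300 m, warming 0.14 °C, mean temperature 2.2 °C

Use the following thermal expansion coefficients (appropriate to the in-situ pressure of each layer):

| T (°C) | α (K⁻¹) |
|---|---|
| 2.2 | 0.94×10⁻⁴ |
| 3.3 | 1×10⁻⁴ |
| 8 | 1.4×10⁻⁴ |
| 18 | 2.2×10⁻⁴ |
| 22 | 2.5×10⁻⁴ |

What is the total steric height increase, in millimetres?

Layer 1 at 22 °C → α = 2.5×10⁻⁴ K⁻¹
Layer 2 at 18 °C → α = 2.2×10⁻⁴ K⁻¹
Layer 3 at 8 °C → α = 1.4×10⁻⁴ K⁻¹
Layer 4 at 2.2 °C → α = 0.94×10⁻⁴ K⁻¹
2.5×10⁻⁴ × 1.9 × 86 = 0.04085 m
Layer 2: 2.2×10⁻⁴ × 0.56 × 250 = 0.03080 m
336–806 m: 470 × 1.4×10⁻⁴ × 0.79 = 0.051982 m
806–2106 m: 1300 × 0.94×10⁻⁴ × 0.14 = 0.017108 m
Δh = 0.04085 + 0.03080 + 0.051982 + 0.017108 = 0.14074 m ≈ 141 mm

Δh = 141 mm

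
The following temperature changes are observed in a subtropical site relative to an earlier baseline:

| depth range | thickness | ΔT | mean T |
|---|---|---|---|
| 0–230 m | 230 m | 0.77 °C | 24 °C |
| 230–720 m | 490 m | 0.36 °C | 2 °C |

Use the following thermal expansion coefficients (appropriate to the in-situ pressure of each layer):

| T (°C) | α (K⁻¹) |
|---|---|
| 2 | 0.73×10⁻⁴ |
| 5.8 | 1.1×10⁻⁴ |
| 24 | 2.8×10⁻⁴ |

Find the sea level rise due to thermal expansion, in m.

0.062 m

Layer 1 at 24 °C → α = 2.8×10⁻⁴ K⁻¹
Layer 2 at 2 °C → α = 0.73×10⁻⁴ K⁻¹
0–230 m: 0.77 × 230 × 2.8×10⁻⁴ = 0.049588 m
230–720 m: 490 × 0.73×10⁻⁴ × 0.36 = 0.0128772 m
Δh = 0.049588 + 0.0128772 = 0.0624652 m ≈ 0.062 m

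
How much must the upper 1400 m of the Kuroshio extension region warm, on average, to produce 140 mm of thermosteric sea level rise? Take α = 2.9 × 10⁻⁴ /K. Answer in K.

about 0.345 K

ΔT = Δh/(αH) = 0.14 / (2.9×10⁻⁴ × 1400) ≈ 0.3448 K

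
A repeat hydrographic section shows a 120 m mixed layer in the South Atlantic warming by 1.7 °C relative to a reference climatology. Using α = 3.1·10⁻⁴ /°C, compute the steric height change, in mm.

63.2 mm of thermosteric rise

Δh = αΔT·H = 3.1×10⁻⁴ × 1.7 × 120 = 0.06324 m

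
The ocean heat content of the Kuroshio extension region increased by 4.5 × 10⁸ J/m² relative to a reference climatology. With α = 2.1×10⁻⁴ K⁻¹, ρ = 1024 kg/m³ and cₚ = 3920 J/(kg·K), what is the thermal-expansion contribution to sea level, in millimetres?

Δh = αQ/(ρcₚ) = 2.1×10⁻⁴ × 4.5×10⁸ / (1024 × 3920) ≈ 0.023542 m

about 23.5 mm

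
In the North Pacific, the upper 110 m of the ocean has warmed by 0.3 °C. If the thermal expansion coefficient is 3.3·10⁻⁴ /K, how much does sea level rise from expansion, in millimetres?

Δh = αΔT·H = 3.3×10⁻⁴ × 0.3 × 110 = 0.01089 m

Δh ≈ 10.9 mm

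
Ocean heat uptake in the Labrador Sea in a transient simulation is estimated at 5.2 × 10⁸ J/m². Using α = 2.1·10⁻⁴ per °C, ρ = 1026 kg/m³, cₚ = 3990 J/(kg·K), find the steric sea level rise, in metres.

Δh ≈ 0.0267 m

Δh = αQ/(ρcₚ) = 2.1×10⁻⁴ × 5.2×10⁸ / (1026 × 3990) ≈ 0.026675 m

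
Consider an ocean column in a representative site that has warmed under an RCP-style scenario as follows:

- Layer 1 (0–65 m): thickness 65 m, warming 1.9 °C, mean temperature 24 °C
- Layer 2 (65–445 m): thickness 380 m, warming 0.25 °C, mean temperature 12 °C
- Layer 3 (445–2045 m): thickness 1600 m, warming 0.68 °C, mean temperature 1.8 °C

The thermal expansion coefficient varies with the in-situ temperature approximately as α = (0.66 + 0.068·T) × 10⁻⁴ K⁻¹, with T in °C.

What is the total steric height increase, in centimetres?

Layer 1: α = (0.66 + 0.068×24)×10⁻⁴ = 2.292×10⁻⁴ K⁻¹
Layer 2: α = (0.66 + 0.068×12)×10⁻⁴ = 1.476×10⁻⁴ K⁻¹
Layer 3: α = (0.66 + 0.068×1.8)×10⁻⁴ = 0.7824×10⁻⁴ K⁻¹
0–65 m: 65 × 1.9 × 2.292×10⁻⁴ = 0.0283062 m
65–445 m: 0.25 × 1.476×10⁻⁴ × 380 = 0.014022 m
Layer 3: 0.7824×10⁻⁴ × 0.68 × 1600 = 0.08512512 m
Δh = 0.0283062 + 0.014022 + 0.08512512 = 0.12745332 m ≈ 13 cm

13 cm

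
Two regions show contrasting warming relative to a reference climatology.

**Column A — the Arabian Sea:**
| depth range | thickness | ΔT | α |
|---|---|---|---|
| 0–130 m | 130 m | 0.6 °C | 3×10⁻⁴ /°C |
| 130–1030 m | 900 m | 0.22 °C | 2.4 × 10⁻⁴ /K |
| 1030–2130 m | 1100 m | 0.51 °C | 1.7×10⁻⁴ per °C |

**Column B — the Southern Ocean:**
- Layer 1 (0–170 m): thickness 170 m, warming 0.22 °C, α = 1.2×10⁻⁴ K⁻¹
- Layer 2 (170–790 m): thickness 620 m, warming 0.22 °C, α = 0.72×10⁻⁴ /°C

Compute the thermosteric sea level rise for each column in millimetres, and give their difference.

A 0–130 m: 3×10⁻⁴ × 0.6 × 130 = 0.02340 m
A 0.22 × 2.4×10⁻⁴ × 900 = 0.04752 m
A 1030–2130 m: 0.51 × 1.7×10⁻⁴ × 1100 = 0.09537 m
A total: 0.16629 m
B Layer 1: 170 × 0.22 × 1.2×10⁻⁴ = 0.004488 m
B 170–790 m: 0.72×10⁻⁴ × 0.22 × 620 = 0.0098208 m
B total: 0.0143088 m
Difference: 0.16629 − 0.0143088 = 0.1519812 m

Δh_A ≈ 170 mm, Δh_B ≈ 14 mm; difference ≈ 150 mm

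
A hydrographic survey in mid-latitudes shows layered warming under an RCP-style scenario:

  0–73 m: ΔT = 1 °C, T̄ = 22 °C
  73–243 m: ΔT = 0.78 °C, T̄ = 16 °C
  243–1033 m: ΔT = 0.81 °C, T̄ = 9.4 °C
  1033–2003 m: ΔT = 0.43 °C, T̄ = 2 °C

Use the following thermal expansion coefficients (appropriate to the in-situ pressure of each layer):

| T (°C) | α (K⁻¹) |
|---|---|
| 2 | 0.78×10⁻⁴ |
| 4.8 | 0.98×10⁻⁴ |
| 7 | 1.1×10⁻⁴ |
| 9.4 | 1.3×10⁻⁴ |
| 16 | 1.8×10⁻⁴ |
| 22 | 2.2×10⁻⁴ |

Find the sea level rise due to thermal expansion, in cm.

Layer 1 at 22 °C → α = 2.2×10⁻⁴ K⁻¹
Layer 2 at 16 °C → α = 1.8×10⁻⁴ K⁻¹
Layer 3 at 9.4 °C → α = 1.3×10⁻⁴ K⁻¹
Layer 4 at 2 °C → α = 0.78×10⁻⁴ K⁻¹
0–73 m: 1 × 73 × 2.2×10⁻⁴ = 0.01606 m
1.8×10⁻⁴ × 0.78 × 170 = 0.023868 m
243–1033 m: 1.3×10⁻⁴ × 790 × 0.81 = 0.083187 m
1033–2003 m: 0.78×10⁻⁴ × 0.43 × 970 = 0.0325338 m
Δh = 0.01606 + 0.023868 + 0.083187 + 0.0325338 = 0.1556488 m ≈ 16 cm

Δh = 16 cm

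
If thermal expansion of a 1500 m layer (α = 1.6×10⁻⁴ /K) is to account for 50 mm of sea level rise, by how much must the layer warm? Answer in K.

ΔT = Δh/(αH) = 0.05 / (1.6×10⁻⁴ × 1500) ≈ 0.2083 K

ΔT ≈ 0.21 K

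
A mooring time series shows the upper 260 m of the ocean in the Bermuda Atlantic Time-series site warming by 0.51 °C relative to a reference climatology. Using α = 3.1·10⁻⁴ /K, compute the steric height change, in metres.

about 0.0411 m

Δh = αΔT·H = 3.1×10⁻⁴ × 0.51 × 260 = 0.041106 m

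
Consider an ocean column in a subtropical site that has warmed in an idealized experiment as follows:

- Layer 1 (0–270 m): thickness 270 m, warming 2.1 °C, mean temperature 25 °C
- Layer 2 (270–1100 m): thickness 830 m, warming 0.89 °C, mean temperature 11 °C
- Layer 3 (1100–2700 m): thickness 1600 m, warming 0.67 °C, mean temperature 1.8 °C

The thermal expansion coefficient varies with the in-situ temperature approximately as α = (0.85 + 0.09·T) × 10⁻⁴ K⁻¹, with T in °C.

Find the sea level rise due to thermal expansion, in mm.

Δh ≈ 420 mm

Layer 1: α = (0.85 + 0.09×25)×10⁻⁴ = 3.1×10⁻⁴ K⁻¹
Layer 2: α = (0.85 + 0.09×11)×10⁻⁴ = 1.84×10⁻⁴ K⁻¹
Layer 3: α = (0.85 + 0.09×1.8)×10⁻⁴ = 1.012×10⁻⁴ K⁻¹
0–270 m: 270 × 3.1×10⁻⁴ × 2.1 = 0.17577 m
270–1100 m: 1.84×10⁻⁴ × 830 × 0.89 = 0.1359208 m
1.012×10⁻⁴ × 0.67 × 1600 = 0.1084864 m
Δh = 0.17577 + 0.1359208 + 0.1084864 = 0.4201772 m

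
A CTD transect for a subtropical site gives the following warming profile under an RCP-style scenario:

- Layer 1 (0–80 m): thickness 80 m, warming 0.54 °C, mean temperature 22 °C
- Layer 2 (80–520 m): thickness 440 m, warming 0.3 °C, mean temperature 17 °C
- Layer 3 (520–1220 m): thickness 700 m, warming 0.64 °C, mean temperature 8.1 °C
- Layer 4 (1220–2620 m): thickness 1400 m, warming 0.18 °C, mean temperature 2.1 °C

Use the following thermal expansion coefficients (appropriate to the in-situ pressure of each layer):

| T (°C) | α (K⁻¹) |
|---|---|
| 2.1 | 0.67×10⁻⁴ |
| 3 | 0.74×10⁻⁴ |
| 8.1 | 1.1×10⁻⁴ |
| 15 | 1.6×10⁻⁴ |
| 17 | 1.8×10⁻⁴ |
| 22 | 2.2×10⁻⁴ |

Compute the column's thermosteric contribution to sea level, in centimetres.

Layer 1 at 22 °C → α = 2.2×10⁻⁴ K⁻¹
Layer 2 at 17 °C → α = 1.8×10⁻⁴ K⁻¹
Layer 3 at 8.1 °C → α = 1.1×10⁻⁴ K⁻¹
Layer 4 at 2.1 °C → α = 0.67×10⁻⁴ K⁻¹
0–80 m: 0.54 × 80 × 2.2×10⁻⁴ = 0.009504 m
0.3 × 440 × 1.8×10⁻⁴ = 0.02376 m
700 × 0.64 × 1.1×10⁻⁴ = 0.04928 m
Layer 4: 0.18 × 0.67×10⁻⁴ × 1400 = 0.016884 m
Δh = 0.009504 + 0.02376 + 0.04928 + 0.016884 = 0.099428 m

9.94 cm of thermosteric rise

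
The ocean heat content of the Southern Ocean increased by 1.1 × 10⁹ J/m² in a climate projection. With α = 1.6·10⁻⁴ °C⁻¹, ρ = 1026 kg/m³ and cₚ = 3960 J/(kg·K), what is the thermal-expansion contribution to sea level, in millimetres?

43.3 mm of thermosteric rise

Δh = αQ/(ρcₚ) = 1.6×10⁻⁴ × 1.1×10⁹ / (1026 × 3960) ≈ 0.043318 m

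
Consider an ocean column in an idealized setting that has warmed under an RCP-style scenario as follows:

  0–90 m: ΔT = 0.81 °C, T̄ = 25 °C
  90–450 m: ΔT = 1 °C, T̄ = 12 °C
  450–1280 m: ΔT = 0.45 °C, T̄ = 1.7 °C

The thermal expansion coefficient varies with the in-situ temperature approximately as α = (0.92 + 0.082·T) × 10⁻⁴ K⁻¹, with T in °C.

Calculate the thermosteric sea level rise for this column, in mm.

about 130 mm

Layer 1: α = (0.92 + 0.082×25)×10⁻⁴ = 2.97×10⁻⁴ K⁻¹
Layer 2: α = (0.92 + 0.082×12)×10⁻⁴ = 1.904×10⁻⁴ K⁻¹
Layer 3: α = (0.92 + 0.082×1.7)×10⁻⁴ = 1.0594×10⁻⁴ K⁻¹
0.81 × 90 × 2.97×10⁻⁴ = 0.0216513 m
1.904×10⁻⁴ × 360 × 1 = 0.068544 m
0.45 × 1.0594×10⁻⁴ × 830 = 0.03956859 m
Δh = 0.0216513 + 0.068544 + 0.03956859 = 0.12976389 m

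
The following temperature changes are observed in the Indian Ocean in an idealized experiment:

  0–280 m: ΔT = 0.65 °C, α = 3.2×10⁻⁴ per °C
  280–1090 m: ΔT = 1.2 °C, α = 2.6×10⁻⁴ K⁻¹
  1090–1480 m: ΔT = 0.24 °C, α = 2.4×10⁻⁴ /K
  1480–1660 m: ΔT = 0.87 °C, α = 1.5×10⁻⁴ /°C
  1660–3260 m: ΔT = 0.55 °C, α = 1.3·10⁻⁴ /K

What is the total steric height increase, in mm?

0–280 m: 3.2×10⁻⁴ × 280 × 0.65 = 0.05824 m
280–1090 m: 1.2 × 2.6×10⁻⁴ × 810 = 0.25272 m
1090–1480 m: 2.4×10⁻⁴ × 0.24 × 390 = 0.022464 m
Layer 4: 180 × 0.87 × 1.5×10⁻⁴ = 0.02349 m
Layer 5: 1.3×10⁻⁴ × 0.55 × 1600 = 0.11440 m
Δh = 0.05824 + 0.25272 + 0.022464 + 0.02349 + 0.11440 = 0.471314 m

Δh ≈ 470 mm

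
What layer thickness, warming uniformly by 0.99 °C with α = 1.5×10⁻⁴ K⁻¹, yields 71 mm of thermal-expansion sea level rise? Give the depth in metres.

H = Δh/(αΔT) = 0.071 / (1.5×10⁻⁴ × 0.99) ≈ 478.1 m

about 478 m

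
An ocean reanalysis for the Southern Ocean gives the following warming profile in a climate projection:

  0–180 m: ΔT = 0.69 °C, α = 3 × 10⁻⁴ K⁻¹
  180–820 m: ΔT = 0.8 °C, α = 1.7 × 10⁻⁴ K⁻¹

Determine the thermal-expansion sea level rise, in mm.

0–180 m: 0.69 × 180 × 3×10⁻⁴ = 0.03726 m
Layer 2: 1.7×10⁻⁴ × 0.8 × 640 = 0.08704 m
Δh = 0.03726 + 0.08704 = 0.12430 m ≈ 124 mm

Δh ≈ 124 mm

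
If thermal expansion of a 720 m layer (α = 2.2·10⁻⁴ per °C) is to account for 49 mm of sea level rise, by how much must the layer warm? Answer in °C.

ΔT = Δh/(αH) = 0.049 / (2.2×10⁻⁴ × 720) ≈ 0.3093 °C

about 0.31 °C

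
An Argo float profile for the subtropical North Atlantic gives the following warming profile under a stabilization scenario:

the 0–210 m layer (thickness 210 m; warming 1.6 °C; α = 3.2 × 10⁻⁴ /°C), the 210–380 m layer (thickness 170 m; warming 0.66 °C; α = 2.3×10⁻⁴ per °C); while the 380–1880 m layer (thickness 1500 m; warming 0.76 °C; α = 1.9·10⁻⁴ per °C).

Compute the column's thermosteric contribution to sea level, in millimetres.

0–210 m: 1.6 × 3.2×10⁻⁴ × 210 = 0.10752 m
210–380 m: 0.66 × 2.3×10⁻⁴ × 170 = 0.025806 m
0.76 × 1500 × 1.9×10⁻⁴ = 0.21660 m
Δh = 0.10752 + 0.025806 + 0.21660 = 0.349926 m

350 mm of thermosteric rise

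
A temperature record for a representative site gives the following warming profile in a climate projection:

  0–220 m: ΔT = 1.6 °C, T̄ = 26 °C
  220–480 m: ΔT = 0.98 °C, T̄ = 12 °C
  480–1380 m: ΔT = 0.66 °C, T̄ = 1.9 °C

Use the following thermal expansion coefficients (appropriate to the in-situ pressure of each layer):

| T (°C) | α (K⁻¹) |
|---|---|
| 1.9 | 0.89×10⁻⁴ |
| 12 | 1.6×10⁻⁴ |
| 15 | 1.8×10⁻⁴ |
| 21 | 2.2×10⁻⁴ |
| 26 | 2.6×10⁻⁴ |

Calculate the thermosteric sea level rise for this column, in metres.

Δh = 0.19 m

Layer 1 at 26 °C → α = 2.6×10⁻⁴ K⁻¹
Layer 2 at 12 °C → α = 1.6×10⁻⁴ K⁻¹
Layer 3 at 1.9 °C → α = 0.89×10⁻⁴ K⁻¹
0–220 m: 220 × 1.6 × 2.6×10⁻⁴ = 0.09152 m
1.6×10⁻⁴ × 260 × 0.98 = 0.040768 m
480–1380 m: 0.89×10⁻⁴ × 900 × 0.66 = 0.052866 m
Δh = 0.09152 + 0.040768 + 0.052866 = 0.185154 m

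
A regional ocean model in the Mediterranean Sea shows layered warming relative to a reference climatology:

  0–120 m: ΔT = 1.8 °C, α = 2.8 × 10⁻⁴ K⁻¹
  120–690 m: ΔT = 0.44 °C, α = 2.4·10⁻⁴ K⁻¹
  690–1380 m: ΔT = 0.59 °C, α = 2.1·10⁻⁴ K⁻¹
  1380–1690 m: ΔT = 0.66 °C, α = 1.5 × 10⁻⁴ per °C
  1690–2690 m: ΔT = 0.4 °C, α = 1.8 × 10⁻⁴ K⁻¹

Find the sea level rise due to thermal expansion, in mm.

Layer 1: 2.8×10⁻⁴ × 1.8 × 120 = 0.06048 m
2.4×10⁻⁴ × 0.44 × 570 = 0.060192 m
690–1380 m: 0.59 × 2.1×10⁻⁴ × 690 = 0.085491 m
1380–1690 m: 0.66 × 1.5×10⁻⁴ × 310 = 0.03069 m
Layer 5: 1.8×10⁻⁴ × 1000 × 0.4 = 0.07200 m
Δh = 0.06048 + 0.060192 + 0.085491 + 0.03069 + 0.07200 = 0.308853 m

309 mm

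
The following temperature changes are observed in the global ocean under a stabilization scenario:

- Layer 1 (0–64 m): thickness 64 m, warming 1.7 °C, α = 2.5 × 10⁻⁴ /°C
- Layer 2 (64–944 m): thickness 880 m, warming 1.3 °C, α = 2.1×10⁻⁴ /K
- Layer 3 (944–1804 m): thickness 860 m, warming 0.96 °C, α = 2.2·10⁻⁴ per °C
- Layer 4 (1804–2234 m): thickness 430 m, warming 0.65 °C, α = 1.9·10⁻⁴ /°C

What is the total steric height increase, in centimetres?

0–64 m: 1.7 × 64 × 2.5×10⁻⁴ = 0.02720 m
880 × 2.1×10⁻⁴ × 1.3 = 0.24024 m
0.96 × 2.2×10⁻⁴ × 860 = 0.181632 m
1.9×10⁻⁴ × 430 × 0.65 = 0.053105 m
Δh = 0.02720 + 0.24024 + 0.181632 + 0.053105 = 0.502177 m ≈ 50.2 cm

about 50.2 cm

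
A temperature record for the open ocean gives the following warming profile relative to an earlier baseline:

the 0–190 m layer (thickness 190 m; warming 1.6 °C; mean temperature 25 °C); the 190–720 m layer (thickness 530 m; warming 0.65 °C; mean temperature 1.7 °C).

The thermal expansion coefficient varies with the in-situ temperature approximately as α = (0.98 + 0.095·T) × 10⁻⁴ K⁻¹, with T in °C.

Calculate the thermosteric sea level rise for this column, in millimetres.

Layer 1: α = (0.98 + 0.095×25)×10⁻⁴ = 3.355×10⁻⁴ K⁻¹
Layer 2: α = (0.98 + 0.095×1.7)×10⁻⁴ = 1.1415×10⁻⁴ K⁻¹
1.6 × 3.355×10⁻⁴ × 190 = 0.101992 m
0.65 × 1.1415×10⁻⁴ × 530 = 0.039324675 m
Δh = 0.101992 + 0.039324675 = 0.141316675 m

Δh = 141 mm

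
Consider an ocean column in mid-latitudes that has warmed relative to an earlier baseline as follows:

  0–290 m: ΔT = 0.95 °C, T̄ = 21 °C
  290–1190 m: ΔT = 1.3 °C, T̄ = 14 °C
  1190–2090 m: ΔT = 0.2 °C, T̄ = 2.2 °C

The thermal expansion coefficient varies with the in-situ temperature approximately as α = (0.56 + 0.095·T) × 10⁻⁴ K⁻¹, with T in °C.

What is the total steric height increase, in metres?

Δh ≈ 0.31 m

Layer 1: α = (0.56 + 0.095×21)×10⁻⁴ = 2.555×10⁻⁴ K⁻¹
Layer 2: α = (0.56 + 0.095×14)×10⁻⁴ = 1.89×10⁻⁴ K⁻¹
Layer 3: α = (0.56 + 0.095×2.2)×10⁻⁴ = 0.769×10⁻⁴ K⁻¹
Layer 1: 2.555×10⁻⁴ × 290 × 0.95 = 0.07039025 m
Layer 2: 900 × 1.3 × 1.89×10⁻⁴ = 0.22113 m
Layer 3: 0.769×10⁻⁴ × 900 × 0.2 = 0.013842 m
Δh = 0.07039025 + 0.22113 + 0.013842 = 0.30536225 m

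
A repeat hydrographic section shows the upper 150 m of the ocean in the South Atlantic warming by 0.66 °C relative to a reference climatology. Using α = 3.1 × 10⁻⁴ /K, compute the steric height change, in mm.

Δh = αΔT·H = 3.1×10⁻⁴ × 0.66 × 150 = 0.03069 m

Δh ≈ 30.7 mm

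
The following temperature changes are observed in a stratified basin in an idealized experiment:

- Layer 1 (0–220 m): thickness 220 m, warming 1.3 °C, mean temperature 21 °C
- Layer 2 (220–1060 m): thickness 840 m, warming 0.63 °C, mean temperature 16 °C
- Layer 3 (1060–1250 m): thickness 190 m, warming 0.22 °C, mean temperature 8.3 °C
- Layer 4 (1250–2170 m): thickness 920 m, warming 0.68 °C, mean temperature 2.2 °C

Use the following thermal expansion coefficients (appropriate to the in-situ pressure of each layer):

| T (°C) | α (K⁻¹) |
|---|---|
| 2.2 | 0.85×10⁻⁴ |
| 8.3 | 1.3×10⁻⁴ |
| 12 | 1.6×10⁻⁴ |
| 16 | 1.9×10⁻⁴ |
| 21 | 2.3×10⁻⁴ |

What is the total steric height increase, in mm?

Layer 1 at 21 °C → α = 2.3×10⁻⁴ K⁻¹
Layer 2 at 16 °C → α = 1.9×10⁻⁴ K⁻¹
Layer 3 at 8.3 °C → α = 1.3×10⁻⁴ K⁻¹
Layer 4 at 2.2 °C → α = 0.85×10⁻⁴ K⁻¹
2.3×10⁻⁴ × 1.3 × 220 = 0.06578 m
220–1060 m: 1.9×10⁻⁴ × 0.63 × 840 = 0.100548 m
Layer 3: 0.22 × 1.3×10⁻⁴ × 190 = 0.005434 m
0.85×10⁻⁴ × 0.68 × 920 = 0.053176 m
Δh = 0.06578 + 0.100548 + 0.005434 + 0.053176 = 0.224938 m

Δh ≈ 225 mm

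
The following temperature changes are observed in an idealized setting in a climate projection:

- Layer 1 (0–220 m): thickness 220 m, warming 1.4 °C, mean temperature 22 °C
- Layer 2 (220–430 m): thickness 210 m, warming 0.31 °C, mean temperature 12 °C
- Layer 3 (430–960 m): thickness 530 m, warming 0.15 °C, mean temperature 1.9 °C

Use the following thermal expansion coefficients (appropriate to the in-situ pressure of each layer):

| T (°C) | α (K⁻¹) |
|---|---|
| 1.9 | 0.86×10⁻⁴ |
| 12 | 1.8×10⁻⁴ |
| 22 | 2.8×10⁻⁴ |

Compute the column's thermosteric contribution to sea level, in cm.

Layer 1 at 22 °C → α = 2.8×10⁻⁴ K⁻¹
Layer 2 at 12 °C → α = 1.8×10⁻⁴ K⁻¹
Layer 3 at 1.9 °C → α = 0.86×10⁻⁴ K⁻¹
Layer 1: 2.8×10⁻⁴ × 1.4 × 220 = 0.08624 m
Layer 2: 210 × 1.8×10⁻⁴ × 0.31 = 0.011718 m
0.15 × 0.86×10⁻⁴ × 530 = 0.006837 m
Δh = 0.08624 + 0.011718 + 0.006837 = 0.104795 m

10.5 cm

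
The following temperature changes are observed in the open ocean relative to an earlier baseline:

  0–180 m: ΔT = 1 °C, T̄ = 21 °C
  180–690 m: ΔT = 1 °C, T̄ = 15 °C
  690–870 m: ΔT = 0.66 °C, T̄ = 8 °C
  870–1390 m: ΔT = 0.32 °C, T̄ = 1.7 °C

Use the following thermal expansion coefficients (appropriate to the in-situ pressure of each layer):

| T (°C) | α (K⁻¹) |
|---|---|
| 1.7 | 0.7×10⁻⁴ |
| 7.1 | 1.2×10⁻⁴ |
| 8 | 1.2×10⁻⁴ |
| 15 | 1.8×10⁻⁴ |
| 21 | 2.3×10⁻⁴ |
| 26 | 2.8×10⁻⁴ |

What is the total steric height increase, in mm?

about 159 mm

Layer 1 at 21 °C → α = 2.3×10⁻⁴ K⁻¹
Layer 2 at 15 °C → α = 1.8×10⁻⁴ K⁻¹
Layer 3 at 8 °C → α = 1.2×10⁻⁴ K⁻¹
Layer 4 at 1.7 °C → α = 0.7×10⁻⁴ K⁻¹
180 × 2.3×10⁻⁴ × 1 = 0.04140 m
Layer 2: 1.8×10⁻⁴ × 510 × 1 = 0.09180 m
690–870 m: 180 × 1.2×10⁻⁴ × 0.66 = 0.014256 m
Layer 4: 520 × 0.7×10⁻⁴ × 0.32 = 0.011648 m
Δh = 0.04140 + 0.09180 + 0.014256 + 0.011648 = 0.159104 m ≈ 159 mm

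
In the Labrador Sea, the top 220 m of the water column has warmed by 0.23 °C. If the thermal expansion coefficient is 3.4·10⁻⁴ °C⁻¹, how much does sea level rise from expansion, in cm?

Δh = 1.72 cm

Δh = αΔT·H = 3.4×10⁻⁴ × 0.23 × 220 = 0.017204 m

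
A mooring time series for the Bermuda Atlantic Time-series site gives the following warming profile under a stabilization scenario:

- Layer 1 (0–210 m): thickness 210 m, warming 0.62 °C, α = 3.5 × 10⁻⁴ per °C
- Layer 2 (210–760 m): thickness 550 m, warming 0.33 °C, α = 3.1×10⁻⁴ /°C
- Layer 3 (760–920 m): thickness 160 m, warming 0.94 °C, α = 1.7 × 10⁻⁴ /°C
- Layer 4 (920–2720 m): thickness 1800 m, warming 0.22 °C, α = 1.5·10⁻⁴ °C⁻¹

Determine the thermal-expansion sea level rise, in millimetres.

0–210 m: 3.5×10⁻⁴ × 0.62 × 210 = 0.04557 m
3.1×10⁻⁴ × 550 × 0.33 = 0.056265 m
Layer 3: 1.7×10⁻⁴ × 0.94 × 160 = 0.025568 m
Layer 4: 0.22 × 1800 × 1.5×10⁻⁴ = 0.05940 m
Δh = 0.04557 + 0.056265 + 0.025568 + 0.05940 = 0.186803 m ≈ 187 mm

Δh ≈ 187 mm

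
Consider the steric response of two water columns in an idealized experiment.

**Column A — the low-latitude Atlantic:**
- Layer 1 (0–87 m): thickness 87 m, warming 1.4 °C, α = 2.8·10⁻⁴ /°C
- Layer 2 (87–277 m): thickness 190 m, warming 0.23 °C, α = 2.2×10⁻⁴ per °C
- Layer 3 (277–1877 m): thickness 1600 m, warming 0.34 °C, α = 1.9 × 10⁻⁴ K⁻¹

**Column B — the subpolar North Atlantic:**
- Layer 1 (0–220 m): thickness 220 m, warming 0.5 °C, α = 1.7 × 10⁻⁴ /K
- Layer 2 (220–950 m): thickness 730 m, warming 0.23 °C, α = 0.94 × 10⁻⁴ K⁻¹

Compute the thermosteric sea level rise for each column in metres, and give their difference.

A 1.4 × 87 × 2.8×10⁻⁴ = 0.034104 m
A 87–277 m: 0.23 × 190 × 2.2×10⁻⁴ = 0.009614 m
A 1600 × 0.34 × 1.9×10⁻⁴ = 0.10336 m
A total: 0.147078 m
B Layer 1: 0.5 × 220 × 1.7×10⁻⁴ = 0.01870 m
B 220–950 m: 0.23 × 0.94×10⁻⁴ × 730 = 0.0157826 m
B total: 0.0344826 m
Difference: 0.147078 − 0.0344826 = 0.1125954 m

A: 0.15 m; B: 0.034 m; difference 0.11 m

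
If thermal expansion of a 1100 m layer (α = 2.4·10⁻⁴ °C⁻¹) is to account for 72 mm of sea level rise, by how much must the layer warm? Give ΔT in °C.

ΔT ≈ 0.273 °C

ΔT = Δh/(αH) = 0.072 / (2.4×10⁻⁴ × 1100) ≈ 0.2727 °C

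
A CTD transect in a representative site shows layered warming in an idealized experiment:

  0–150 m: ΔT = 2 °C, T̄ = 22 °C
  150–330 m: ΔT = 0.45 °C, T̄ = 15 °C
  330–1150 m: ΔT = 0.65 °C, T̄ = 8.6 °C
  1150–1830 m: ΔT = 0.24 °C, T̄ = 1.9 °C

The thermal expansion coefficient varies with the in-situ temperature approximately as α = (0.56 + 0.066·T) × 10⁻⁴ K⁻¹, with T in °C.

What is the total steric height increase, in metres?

Layer 1: α = (0.56 + 0.066×22)×10⁻⁴ = 2.012×10⁻⁴ K⁻¹
Layer 2: α = (0.56 + 0.066×15)×10⁻⁴ = 1.55×10⁻⁴ K⁻¹
Layer 3: α = (0.56 + 0.066×8.6)×10⁻⁴ = 1.1276×10⁻⁴ K⁻¹
Layer 4: α = (0.56 + 0.066×1.9)×10⁻⁴ = 0.6854×10⁻⁴ K⁻¹
Layer 1: 2.012×10⁻⁴ × 150 × 2 = 0.06036 m
Layer 2: 180 × 0.45 × 1.55×10⁻⁴ = 0.012555 m
Layer 3: 0.65 × 1.1276×10⁻⁴ × 820 = 0.06010108 m
Layer 4: 680 × 0.6854×10⁻⁴ × 0.24 = 0.011185728 m
Δh = 0.06036 + 0.012555 + 0.06010108 + 0.011185728 = 0.144201808 m ≈ 0.144 m

Δh = 0.144 m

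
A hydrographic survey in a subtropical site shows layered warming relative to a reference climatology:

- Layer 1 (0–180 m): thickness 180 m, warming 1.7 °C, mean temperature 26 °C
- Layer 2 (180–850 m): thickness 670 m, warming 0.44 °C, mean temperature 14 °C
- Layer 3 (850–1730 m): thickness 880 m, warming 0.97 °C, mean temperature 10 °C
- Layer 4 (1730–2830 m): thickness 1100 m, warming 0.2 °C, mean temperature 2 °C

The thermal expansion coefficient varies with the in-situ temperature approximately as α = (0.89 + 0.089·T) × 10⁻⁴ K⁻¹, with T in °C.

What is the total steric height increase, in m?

0.336 m of thermosteric rise

Layer 1: α = (0.89 + 0.089×26)×10⁻⁴ = 3.204×10⁻⁴ K⁻¹
Layer 2: α = (0.89 + 0.089×14)×10⁻⁴ = 2.136×10⁻⁴ K⁻¹
Layer 3: α = (0.89 + 0.089×10)×10⁻⁴ = 1.78×10⁻⁴ K⁻¹
Layer 4: α = (0.89 + 0.089×2)×10⁻⁴ = 1.068×10⁻⁴ K⁻¹
1.7 × 180 × 3.204×10⁻⁴ = 0.0980424 m
180–850 m: 2.136×10⁻⁴ × 0.44 × 670 = 0.06296928 m
850–1730 m: 0.97 × 880 × 1.78×10⁻⁴ = 0.1519408 m
Layer 4: 1.068×10⁻⁴ × 0.2 × 1100 = 0.023496 m
Δh = 0.0980424 + 0.06296928 + 0.1519408 + 0.023496 = 0.33644848 m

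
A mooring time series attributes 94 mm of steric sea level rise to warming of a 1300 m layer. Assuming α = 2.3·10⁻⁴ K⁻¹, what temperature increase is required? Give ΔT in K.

ΔT = Δh/(αH) = 0.094 / (2.3×10⁻⁴ × 1300) ≈ 0.3144 K

ΔT ≈ 0.314 K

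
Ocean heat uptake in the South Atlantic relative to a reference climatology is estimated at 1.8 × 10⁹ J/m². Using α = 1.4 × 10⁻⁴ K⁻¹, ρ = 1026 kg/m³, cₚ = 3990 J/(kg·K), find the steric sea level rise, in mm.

62 mm

Δh = αQ/(ρcₚ) = 1.4×10⁻⁴ × 1.8×10⁹ / (1026 × 3990) ≈ 0.061557 m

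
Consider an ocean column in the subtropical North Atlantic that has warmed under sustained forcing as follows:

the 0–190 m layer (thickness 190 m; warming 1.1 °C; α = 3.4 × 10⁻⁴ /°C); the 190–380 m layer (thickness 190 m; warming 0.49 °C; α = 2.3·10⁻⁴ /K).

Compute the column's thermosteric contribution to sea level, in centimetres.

9.2 cm of thermosteric rise

0–190 m: 190 × 1.1 × 3.4×10⁻⁴ = 0.07106 m
0.49 × 190 × 2.3×10⁻⁴ = 0.021413 m
Δh = 0.07106 + 0.021413 = 0.092473 m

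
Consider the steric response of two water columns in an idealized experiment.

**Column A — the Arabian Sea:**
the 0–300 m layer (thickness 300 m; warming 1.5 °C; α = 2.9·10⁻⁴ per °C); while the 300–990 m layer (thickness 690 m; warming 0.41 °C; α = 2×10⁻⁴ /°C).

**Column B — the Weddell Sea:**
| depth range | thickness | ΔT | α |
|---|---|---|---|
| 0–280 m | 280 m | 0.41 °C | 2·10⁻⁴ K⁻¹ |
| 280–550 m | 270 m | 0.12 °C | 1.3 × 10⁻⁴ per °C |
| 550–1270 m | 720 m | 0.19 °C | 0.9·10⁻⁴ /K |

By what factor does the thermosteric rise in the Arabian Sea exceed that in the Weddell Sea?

A Layer 1: 1.5 × 300 × 2.9×10⁻⁴ = 0.13050 m
A 0.41 × 2×10⁻⁴ × 690 = 0.05658 m
A total: 0.18708 m
B 0–280 m: 2×10⁻⁴ × 0.41 × 280 = 0.02296 m
B 280–550 m: 1.3×10⁻⁴ × 0.12 × 270 = 0.004212 m
B 550–1270 m: 0.19 × 720 × 0.9×10⁻⁴ = 0.012312 m
B total: 0.039484 m
Ratio: 0.18708 / 0.039484 ≈ 4.738

4.74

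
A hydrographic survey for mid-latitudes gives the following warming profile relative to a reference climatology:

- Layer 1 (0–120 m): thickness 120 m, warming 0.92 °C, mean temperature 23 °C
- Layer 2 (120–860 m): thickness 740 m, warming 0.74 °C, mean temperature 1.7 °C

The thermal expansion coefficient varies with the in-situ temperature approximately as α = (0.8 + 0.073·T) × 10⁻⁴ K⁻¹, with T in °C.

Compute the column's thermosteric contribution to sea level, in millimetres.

Layer 1: α = (0.8 + 0.073×23)×10⁻⁴ = 2.479×10⁻⁴ K⁻¹
Layer 2: α = (0.8 + 0.073×1.7)×10⁻⁴ = 0.9241×10⁻⁴ K⁻¹
Layer 1: 2.479×10⁻⁴ × 0.92 × 120 = 0.02736816 m
Layer 2: 740 × 0.9241×10⁻⁴ × 0.74 = 0.050603716 m
Δh = 0.02736816 + 0.050603716 = 0.077971876 m

Δh = 78.0 mm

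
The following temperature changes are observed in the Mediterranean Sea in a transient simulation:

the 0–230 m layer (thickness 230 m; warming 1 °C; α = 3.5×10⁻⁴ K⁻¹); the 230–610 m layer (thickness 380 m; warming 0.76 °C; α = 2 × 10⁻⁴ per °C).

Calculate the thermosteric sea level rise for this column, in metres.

3.5×10⁻⁴ × 230 × 1 = 0.08050 m
Layer 2: 2×10⁻⁴ × 380 × 0.76 = 0.05776 m
Δh = 0.08050 + 0.05776 = 0.13826 m

0.138 m of thermosteric rise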